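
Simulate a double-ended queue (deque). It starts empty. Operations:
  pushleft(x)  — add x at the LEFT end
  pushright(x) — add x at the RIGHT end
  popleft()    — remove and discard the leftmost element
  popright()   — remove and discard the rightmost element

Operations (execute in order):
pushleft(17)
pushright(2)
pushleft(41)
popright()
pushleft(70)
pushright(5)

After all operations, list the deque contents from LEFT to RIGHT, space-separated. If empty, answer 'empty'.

Answer: 70 41 17 5

Derivation:
pushleft(17): [17]
pushright(2): [17, 2]
pushleft(41): [41, 17, 2]
popright(): [41, 17]
pushleft(70): [70, 41, 17]
pushright(5): [70, 41, 17, 5]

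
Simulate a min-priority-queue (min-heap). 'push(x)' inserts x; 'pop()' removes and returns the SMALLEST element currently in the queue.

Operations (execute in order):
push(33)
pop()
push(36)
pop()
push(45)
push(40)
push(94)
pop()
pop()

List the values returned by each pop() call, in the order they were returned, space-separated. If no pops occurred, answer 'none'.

Answer: 33 36 40 45

Derivation:
push(33): heap contents = [33]
pop() → 33: heap contents = []
push(36): heap contents = [36]
pop() → 36: heap contents = []
push(45): heap contents = [45]
push(40): heap contents = [40, 45]
push(94): heap contents = [40, 45, 94]
pop() → 40: heap contents = [45, 94]
pop() → 45: heap contents = [94]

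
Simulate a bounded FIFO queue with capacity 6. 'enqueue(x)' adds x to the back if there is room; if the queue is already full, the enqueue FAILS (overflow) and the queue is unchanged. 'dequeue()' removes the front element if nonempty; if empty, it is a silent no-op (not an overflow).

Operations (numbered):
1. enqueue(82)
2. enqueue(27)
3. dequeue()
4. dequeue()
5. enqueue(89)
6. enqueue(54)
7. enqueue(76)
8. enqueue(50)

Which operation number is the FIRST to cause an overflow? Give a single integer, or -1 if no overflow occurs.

1. enqueue(82): size=1
2. enqueue(27): size=2
3. dequeue(): size=1
4. dequeue(): size=0
5. enqueue(89): size=1
6. enqueue(54): size=2
7. enqueue(76): size=3
8. enqueue(50): size=4

Answer: -1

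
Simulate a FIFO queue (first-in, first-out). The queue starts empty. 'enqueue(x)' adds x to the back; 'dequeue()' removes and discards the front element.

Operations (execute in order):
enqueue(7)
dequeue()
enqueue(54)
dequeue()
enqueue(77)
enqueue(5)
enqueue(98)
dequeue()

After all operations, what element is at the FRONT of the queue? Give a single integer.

enqueue(7): queue = [7]
dequeue(): queue = []
enqueue(54): queue = [54]
dequeue(): queue = []
enqueue(77): queue = [77]
enqueue(5): queue = [77, 5]
enqueue(98): queue = [77, 5, 98]
dequeue(): queue = [5, 98]

Answer: 5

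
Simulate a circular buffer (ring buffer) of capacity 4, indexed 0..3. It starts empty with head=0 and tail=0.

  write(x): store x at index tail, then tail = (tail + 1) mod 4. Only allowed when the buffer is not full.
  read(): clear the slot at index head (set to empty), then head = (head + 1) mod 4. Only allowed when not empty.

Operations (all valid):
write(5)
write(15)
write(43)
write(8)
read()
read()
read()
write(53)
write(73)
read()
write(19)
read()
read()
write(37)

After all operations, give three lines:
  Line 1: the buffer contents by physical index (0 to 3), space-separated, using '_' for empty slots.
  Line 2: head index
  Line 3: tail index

write(5): buf=[5 _ _ _], head=0, tail=1, size=1
write(15): buf=[5 15 _ _], head=0, tail=2, size=2
write(43): buf=[5 15 43 _], head=0, tail=3, size=3
write(8): buf=[5 15 43 8], head=0, tail=0, size=4
read(): buf=[_ 15 43 8], head=1, tail=0, size=3
read(): buf=[_ _ 43 8], head=2, tail=0, size=2
read(): buf=[_ _ _ 8], head=3, tail=0, size=1
write(53): buf=[53 _ _ 8], head=3, tail=1, size=2
write(73): buf=[53 73 _ 8], head=3, tail=2, size=3
read(): buf=[53 73 _ _], head=0, tail=2, size=2
write(19): buf=[53 73 19 _], head=0, tail=3, size=3
read(): buf=[_ 73 19 _], head=1, tail=3, size=2
read(): buf=[_ _ 19 _], head=2, tail=3, size=1
write(37): buf=[_ _ 19 37], head=2, tail=0, size=2

Answer: _ _ 19 37
2
0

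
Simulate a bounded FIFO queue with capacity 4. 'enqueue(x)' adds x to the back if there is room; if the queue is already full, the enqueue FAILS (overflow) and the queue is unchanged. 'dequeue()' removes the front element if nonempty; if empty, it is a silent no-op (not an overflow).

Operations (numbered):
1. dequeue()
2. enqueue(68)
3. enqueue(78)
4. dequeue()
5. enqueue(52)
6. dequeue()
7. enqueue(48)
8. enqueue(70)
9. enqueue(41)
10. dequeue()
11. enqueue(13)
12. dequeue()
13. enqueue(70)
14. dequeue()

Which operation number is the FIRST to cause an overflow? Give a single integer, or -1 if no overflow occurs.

1. dequeue(): empty, no-op, size=0
2. enqueue(68): size=1
3. enqueue(78): size=2
4. dequeue(): size=1
5. enqueue(52): size=2
6. dequeue(): size=1
7. enqueue(48): size=2
8. enqueue(70): size=3
9. enqueue(41): size=4
10. dequeue(): size=3
11. enqueue(13): size=4
12. dequeue(): size=3
13. enqueue(70): size=4
14. dequeue(): size=3

Answer: -1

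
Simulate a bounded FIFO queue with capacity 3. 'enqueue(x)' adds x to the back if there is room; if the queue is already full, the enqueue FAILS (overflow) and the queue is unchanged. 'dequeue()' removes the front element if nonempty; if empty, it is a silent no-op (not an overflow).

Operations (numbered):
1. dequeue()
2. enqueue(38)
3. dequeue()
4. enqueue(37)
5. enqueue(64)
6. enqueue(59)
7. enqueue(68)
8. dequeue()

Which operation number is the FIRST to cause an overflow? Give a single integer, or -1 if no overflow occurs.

1. dequeue(): empty, no-op, size=0
2. enqueue(38): size=1
3. dequeue(): size=0
4. enqueue(37): size=1
5. enqueue(64): size=2
6. enqueue(59): size=3
7. enqueue(68): size=3=cap → OVERFLOW (fail)
8. dequeue(): size=2

Answer: 7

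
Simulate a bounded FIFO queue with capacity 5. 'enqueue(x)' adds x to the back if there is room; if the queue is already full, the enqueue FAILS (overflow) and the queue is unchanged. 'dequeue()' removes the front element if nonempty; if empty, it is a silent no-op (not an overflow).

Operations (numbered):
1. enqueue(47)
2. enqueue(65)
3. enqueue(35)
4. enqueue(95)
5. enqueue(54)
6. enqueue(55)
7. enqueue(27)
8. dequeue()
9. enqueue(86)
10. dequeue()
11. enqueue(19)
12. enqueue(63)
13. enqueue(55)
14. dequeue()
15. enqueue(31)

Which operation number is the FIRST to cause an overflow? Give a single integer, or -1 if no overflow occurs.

1. enqueue(47): size=1
2. enqueue(65): size=2
3. enqueue(35): size=3
4. enqueue(95): size=4
5. enqueue(54): size=5
6. enqueue(55): size=5=cap → OVERFLOW (fail)
7. enqueue(27): size=5=cap → OVERFLOW (fail)
8. dequeue(): size=4
9. enqueue(86): size=5
10. dequeue(): size=4
11. enqueue(19): size=5
12. enqueue(63): size=5=cap → OVERFLOW (fail)
13. enqueue(55): size=5=cap → OVERFLOW (fail)
14. dequeue(): size=4
15. enqueue(31): size=5

Answer: 6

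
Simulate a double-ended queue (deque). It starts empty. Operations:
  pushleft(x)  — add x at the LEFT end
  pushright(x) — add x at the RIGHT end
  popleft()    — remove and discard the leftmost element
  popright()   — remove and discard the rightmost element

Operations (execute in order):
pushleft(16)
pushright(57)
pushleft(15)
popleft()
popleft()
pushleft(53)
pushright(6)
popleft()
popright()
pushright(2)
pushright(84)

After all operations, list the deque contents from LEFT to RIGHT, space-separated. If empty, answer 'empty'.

pushleft(16): [16]
pushright(57): [16, 57]
pushleft(15): [15, 16, 57]
popleft(): [16, 57]
popleft(): [57]
pushleft(53): [53, 57]
pushright(6): [53, 57, 6]
popleft(): [57, 6]
popright(): [57]
pushright(2): [57, 2]
pushright(84): [57, 2, 84]

Answer: 57 2 84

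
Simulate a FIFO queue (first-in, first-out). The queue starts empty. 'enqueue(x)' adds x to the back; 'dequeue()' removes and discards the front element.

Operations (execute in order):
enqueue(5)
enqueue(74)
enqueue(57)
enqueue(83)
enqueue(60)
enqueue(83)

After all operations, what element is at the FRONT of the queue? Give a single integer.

enqueue(5): queue = [5]
enqueue(74): queue = [5, 74]
enqueue(57): queue = [5, 74, 57]
enqueue(83): queue = [5, 74, 57, 83]
enqueue(60): queue = [5, 74, 57, 83, 60]
enqueue(83): queue = [5, 74, 57, 83, 60, 83]

Answer: 5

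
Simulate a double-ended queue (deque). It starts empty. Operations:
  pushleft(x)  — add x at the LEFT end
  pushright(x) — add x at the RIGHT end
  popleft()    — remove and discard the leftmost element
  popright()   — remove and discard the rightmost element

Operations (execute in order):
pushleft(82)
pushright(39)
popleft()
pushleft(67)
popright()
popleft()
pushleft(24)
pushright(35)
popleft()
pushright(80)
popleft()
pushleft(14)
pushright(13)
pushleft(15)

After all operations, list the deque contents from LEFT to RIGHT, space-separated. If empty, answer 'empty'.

Answer: 15 14 80 13

Derivation:
pushleft(82): [82]
pushright(39): [82, 39]
popleft(): [39]
pushleft(67): [67, 39]
popright(): [67]
popleft(): []
pushleft(24): [24]
pushright(35): [24, 35]
popleft(): [35]
pushright(80): [35, 80]
popleft(): [80]
pushleft(14): [14, 80]
pushright(13): [14, 80, 13]
pushleft(15): [15, 14, 80, 13]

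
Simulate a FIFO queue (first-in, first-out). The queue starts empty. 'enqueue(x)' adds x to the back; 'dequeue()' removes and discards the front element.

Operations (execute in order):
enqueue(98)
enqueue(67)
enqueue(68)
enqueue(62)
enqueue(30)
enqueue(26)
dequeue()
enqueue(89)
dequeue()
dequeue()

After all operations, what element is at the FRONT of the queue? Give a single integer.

Answer: 62

Derivation:
enqueue(98): queue = [98]
enqueue(67): queue = [98, 67]
enqueue(68): queue = [98, 67, 68]
enqueue(62): queue = [98, 67, 68, 62]
enqueue(30): queue = [98, 67, 68, 62, 30]
enqueue(26): queue = [98, 67, 68, 62, 30, 26]
dequeue(): queue = [67, 68, 62, 30, 26]
enqueue(89): queue = [67, 68, 62, 30, 26, 89]
dequeue(): queue = [68, 62, 30, 26, 89]
dequeue(): queue = [62, 30, 26, 89]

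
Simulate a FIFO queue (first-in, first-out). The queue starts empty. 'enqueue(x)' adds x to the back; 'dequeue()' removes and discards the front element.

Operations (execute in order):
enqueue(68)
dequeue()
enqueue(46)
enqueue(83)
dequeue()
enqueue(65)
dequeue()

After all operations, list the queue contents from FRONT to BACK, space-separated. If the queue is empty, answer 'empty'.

Answer: 65

Derivation:
enqueue(68): [68]
dequeue(): []
enqueue(46): [46]
enqueue(83): [46, 83]
dequeue(): [83]
enqueue(65): [83, 65]
dequeue(): [65]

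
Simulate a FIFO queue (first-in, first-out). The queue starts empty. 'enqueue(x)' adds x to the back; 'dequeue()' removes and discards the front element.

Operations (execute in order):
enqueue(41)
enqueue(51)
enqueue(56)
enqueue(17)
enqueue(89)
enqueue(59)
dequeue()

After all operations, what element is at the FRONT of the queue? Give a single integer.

Answer: 51

Derivation:
enqueue(41): queue = [41]
enqueue(51): queue = [41, 51]
enqueue(56): queue = [41, 51, 56]
enqueue(17): queue = [41, 51, 56, 17]
enqueue(89): queue = [41, 51, 56, 17, 89]
enqueue(59): queue = [41, 51, 56, 17, 89, 59]
dequeue(): queue = [51, 56, 17, 89, 59]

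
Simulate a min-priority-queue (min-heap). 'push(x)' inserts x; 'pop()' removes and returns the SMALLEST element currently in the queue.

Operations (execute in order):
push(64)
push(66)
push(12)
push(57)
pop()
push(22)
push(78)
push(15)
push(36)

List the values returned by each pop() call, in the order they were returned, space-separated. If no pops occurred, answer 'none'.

push(64): heap contents = [64]
push(66): heap contents = [64, 66]
push(12): heap contents = [12, 64, 66]
push(57): heap contents = [12, 57, 64, 66]
pop() → 12: heap contents = [57, 64, 66]
push(22): heap contents = [22, 57, 64, 66]
push(78): heap contents = [22, 57, 64, 66, 78]
push(15): heap contents = [15, 22, 57, 64, 66, 78]
push(36): heap contents = [15, 22, 36, 57, 64, 66, 78]

Answer: 12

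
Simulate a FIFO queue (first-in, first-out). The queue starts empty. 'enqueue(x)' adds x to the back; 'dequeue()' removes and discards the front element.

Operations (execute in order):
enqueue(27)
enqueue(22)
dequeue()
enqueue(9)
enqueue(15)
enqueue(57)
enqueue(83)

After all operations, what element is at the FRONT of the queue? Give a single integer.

enqueue(27): queue = [27]
enqueue(22): queue = [27, 22]
dequeue(): queue = [22]
enqueue(9): queue = [22, 9]
enqueue(15): queue = [22, 9, 15]
enqueue(57): queue = [22, 9, 15, 57]
enqueue(83): queue = [22, 9, 15, 57, 83]

Answer: 22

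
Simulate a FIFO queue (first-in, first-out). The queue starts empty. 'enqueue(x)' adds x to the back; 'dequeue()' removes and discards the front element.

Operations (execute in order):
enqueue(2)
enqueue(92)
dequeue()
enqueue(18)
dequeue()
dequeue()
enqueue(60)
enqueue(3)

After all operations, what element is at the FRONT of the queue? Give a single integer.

enqueue(2): queue = [2]
enqueue(92): queue = [2, 92]
dequeue(): queue = [92]
enqueue(18): queue = [92, 18]
dequeue(): queue = [18]
dequeue(): queue = []
enqueue(60): queue = [60]
enqueue(3): queue = [60, 3]

Answer: 60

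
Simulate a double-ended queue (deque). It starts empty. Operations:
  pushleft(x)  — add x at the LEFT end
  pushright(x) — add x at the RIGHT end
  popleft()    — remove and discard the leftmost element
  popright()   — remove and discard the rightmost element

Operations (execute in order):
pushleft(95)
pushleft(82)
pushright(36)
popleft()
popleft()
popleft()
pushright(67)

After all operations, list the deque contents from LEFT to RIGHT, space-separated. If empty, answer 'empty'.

pushleft(95): [95]
pushleft(82): [82, 95]
pushright(36): [82, 95, 36]
popleft(): [95, 36]
popleft(): [36]
popleft(): []
pushright(67): [67]

Answer: 67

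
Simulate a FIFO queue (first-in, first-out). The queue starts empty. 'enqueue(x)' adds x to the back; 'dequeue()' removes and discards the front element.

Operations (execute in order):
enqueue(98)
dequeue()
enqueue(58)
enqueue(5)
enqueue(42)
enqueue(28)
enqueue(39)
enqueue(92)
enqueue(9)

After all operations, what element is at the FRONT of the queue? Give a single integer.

enqueue(98): queue = [98]
dequeue(): queue = []
enqueue(58): queue = [58]
enqueue(5): queue = [58, 5]
enqueue(42): queue = [58, 5, 42]
enqueue(28): queue = [58, 5, 42, 28]
enqueue(39): queue = [58, 5, 42, 28, 39]
enqueue(92): queue = [58, 5, 42, 28, 39, 92]
enqueue(9): queue = [58, 5, 42, 28, 39, 92, 9]

Answer: 58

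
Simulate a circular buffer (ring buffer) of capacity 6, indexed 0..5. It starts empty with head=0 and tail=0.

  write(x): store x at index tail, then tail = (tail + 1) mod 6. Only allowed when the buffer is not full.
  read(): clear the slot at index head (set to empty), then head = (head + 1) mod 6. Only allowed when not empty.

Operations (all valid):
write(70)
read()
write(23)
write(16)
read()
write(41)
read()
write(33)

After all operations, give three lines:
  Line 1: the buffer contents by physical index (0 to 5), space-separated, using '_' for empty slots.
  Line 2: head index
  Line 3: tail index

Answer: _ _ _ 41 33 _
3
5

Derivation:
write(70): buf=[70 _ _ _ _ _], head=0, tail=1, size=1
read(): buf=[_ _ _ _ _ _], head=1, tail=1, size=0
write(23): buf=[_ 23 _ _ _ _], head=1, tail=2, size=1
write(16): buf=[_ 23 16 _ _ _], head=1, tail=3, size=2
read(): buf=[_ _ 16 _ _ _], head=2, tail=3, size=1
write(41): buf=[_ _ 16 41 _ _], head=2, tail=4, size=2
read(): buf=[_ _ _ 41 _ _], head=3, tail=4, size=1
write(33): buf=[_ _ _ 41 33 _], head=3, tail=5, size=2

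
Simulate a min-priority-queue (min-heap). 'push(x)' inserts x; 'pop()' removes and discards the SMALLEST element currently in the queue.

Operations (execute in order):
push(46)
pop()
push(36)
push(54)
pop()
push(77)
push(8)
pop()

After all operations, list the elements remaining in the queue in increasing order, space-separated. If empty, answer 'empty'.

Answer: 54 77

Derivation:
push(46): heap contents = [46]
pop() → 46: heap contents = []
push(36): heap contents = [36]
push(54): heap contents = [36, 54]
pop() → 36: heap contents = [54]
push(77): heap contents = [54, 77]
push(8): heap contents = [8, 54, 77]
pop() → 8: heap contents = [54, 77]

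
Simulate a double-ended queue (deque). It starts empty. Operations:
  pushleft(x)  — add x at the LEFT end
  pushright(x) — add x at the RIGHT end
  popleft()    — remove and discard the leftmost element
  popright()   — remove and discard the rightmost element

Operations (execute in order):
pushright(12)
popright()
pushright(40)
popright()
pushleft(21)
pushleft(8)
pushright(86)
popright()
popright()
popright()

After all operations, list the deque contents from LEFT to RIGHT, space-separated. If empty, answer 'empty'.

Answer: empty

Derivation:
pushright(12): [12]
popright(): []
pushright(40): [40]
popright(): []
pushleft(21): [21]
pushleft(8): [8, 21]
pushright(86): [8, 21, 86]
popright(): [8, 21]
popright(): [8]
popright(): []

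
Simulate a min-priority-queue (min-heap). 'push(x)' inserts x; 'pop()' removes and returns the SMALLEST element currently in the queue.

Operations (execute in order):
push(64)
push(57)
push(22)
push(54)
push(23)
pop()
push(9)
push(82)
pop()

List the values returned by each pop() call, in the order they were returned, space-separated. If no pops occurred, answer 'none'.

push(64): heap contents = [64]
push(57): heap contents = [57, 64]
push(22): heap contents = [22, 57, 64]
push(54): heap contents = [22, 54, 57, 64]
push(23): heap contents = [22, 23, 54, 57, 64]
pop() → 22: heap contents = [23, 54, 57, 64]
push(9): heap contents = [9, 23, 54, 57, 64]
push(82): heap contents = [9, 23, 54, 57, 64, 82]
pop() → 9: heap contents = [23, 54, 57, 64, 82]

Answer: 22 9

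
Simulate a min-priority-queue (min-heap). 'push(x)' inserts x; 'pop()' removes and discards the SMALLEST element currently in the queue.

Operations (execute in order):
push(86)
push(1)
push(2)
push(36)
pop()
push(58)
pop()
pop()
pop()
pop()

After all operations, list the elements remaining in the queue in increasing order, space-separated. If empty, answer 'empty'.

push(86): heap contents = [86]
push(1): heap contents = [1, 86]
push(2): heap contents = [1, 2, 86]
push(36): heap contents = [1, 2, 36, 86]
pop() → 1: heap contents = [2, 36, 86]
push(58): heap contents = [2, 36, 58, 86]
pop() → 2: heap contents = [36, 58, 86]
pop() → 36: heap contents = [58, 86]
pop() → 58: heap contents = [86]
pop() → 86: heap contents = []

Answer: empty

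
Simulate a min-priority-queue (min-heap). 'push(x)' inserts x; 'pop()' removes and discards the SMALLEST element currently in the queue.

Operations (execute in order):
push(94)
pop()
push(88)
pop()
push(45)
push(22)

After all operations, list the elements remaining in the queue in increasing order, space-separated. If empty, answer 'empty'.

push(94): heap contents = [94]
pop() → 94: heap contents = []
push(88): heap contents = [88]
pop() → 88: heap contents = []
push(45): heap contents = [45]
push(22): heap contents = [22, 45]

Answer: 22 45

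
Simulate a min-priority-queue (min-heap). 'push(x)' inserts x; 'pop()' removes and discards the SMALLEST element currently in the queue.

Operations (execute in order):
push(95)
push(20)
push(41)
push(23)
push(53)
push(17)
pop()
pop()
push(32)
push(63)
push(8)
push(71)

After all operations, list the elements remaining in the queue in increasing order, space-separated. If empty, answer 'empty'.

Answer: 8 23 32 41 53 63 71 95

Derivation:
push(95): heap contents = [95]
push(20): heap contents = [20, 95]
push(41): heap contents = [20, 41, 95]
push(23): heap contents = [20, 23, 41, 95]
push(53): heap contents = [20, 23, 41, 53, 95]
push(17): heap contents = [17, 20, 23, 41, 53, 95]
pop() → 17: heap contents = [20, 23, 41, 53, 95]
pop() → 20: heap contents = [23, 41, 53, 95]
push(32): heap contents = [23, 32, 41, 53, 95]
push(63): heap contents = [23, 32, 41, 53, 63, 95]
push(8): heap contents = [8, 23, 32, 41, 53, 63, 95]
push(71): heap contents = [8, 23, 32, 41, 53, 63, 71, 95]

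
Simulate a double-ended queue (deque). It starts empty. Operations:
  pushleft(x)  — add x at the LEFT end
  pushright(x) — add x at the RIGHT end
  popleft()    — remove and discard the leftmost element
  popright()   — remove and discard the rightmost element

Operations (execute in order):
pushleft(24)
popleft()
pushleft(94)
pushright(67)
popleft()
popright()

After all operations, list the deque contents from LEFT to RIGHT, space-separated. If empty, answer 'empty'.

pushleft(24): [24]
popleft(): []
pushleft(94): [94]
pushright(67): [94, 67]
popleft(): [67]
popright(): []

Answer: empty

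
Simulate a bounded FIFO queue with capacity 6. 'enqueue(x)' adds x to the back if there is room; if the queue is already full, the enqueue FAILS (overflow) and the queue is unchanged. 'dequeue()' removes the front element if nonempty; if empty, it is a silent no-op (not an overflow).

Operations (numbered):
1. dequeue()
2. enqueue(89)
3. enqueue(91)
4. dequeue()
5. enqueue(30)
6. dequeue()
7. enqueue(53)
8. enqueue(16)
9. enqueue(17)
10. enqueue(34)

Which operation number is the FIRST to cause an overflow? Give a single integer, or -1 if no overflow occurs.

1. dequeue(): empty, no-op, size=0
2. enqueue(89): size=1
3. enqueue(91): size=2
4. dequeue(): size=1
5. enqueue(30): size=2
6. dequeue(): size=1
7. enqueue(53): size=2
8. enqueue(16): size=3
9. enqueue(17): size=4
10. enqueue(34): size=5

Answer: -1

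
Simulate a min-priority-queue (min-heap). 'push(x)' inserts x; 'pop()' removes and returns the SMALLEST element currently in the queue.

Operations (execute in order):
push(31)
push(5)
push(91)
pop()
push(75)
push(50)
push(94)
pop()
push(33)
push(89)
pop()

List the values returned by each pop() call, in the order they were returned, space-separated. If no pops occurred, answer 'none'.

Answer: 5 31 33

Derivation:
push(31): heap contents = [31]
push(5): heap contents = [5, 31]
push(91): heap contents = [5, 31, 91]
pop() → 5: heap contents = [31, 91]
push(75): heap contents = [31, 75, 91]
push(50): heap contents = [31, 50, 75, 91]
push(94): heap contents = [31, 50, 75, 91, 94]
pop() → 31: heap contents = [50, 75, 91, 94]
push(33): heap contents = [33, 50, 75, 91, 94]
push(89): heap contents = [33, 50, 75, 89, 91, 94]
pop() → 33: heap contents = [50, 75, 89, 91, 94]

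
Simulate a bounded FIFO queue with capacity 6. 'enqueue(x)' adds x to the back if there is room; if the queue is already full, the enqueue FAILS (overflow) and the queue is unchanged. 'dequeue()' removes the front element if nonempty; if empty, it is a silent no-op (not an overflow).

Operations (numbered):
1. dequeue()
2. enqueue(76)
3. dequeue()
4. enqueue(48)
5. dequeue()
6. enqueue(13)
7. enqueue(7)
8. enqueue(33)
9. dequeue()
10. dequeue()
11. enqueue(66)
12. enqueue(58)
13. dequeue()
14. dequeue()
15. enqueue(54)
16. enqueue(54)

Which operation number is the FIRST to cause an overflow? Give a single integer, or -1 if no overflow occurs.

Answer: -1

Derivation:
1. dequeue(): empty, no-op, size=0
2. enqueue(76): size=1
3. dequeue(): size=0
4. enqueue(48): size=1
5. dequeue(): size=0
6. enqueue(13): size=1
7. enqueue(7): size=2
8. enqueue(33): size=3
9. dequeue(): size=2
10. dequeue(): size=1
11. enqueue(66): size=2
12. enqueue(58): size=3
13. dequeue(): size=2
14. dequeue(): size=1
15. enqueue(54): size=2
16. enqueue(54): size=3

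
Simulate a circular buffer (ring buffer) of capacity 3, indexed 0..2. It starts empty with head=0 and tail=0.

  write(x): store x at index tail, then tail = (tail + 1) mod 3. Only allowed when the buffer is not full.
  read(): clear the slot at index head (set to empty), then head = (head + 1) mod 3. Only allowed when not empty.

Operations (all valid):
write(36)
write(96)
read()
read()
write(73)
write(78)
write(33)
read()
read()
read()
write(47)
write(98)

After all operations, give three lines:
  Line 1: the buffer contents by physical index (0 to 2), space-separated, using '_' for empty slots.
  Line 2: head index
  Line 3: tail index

write(36): buf=[36 _ _], head=0, tail=1, size=1
write(96): buf=[36 96 _], head=0, tail=2, size=2
read(): buf=[_ 96 _], head=1, tail=2, size=1
read(): buf=[_ _ _], head=2, tail=2, size=0
write(73): buf=[_ _ 73], head=2, tail=0, size=1
write(78): buf=[78 _ 73], head=2, tail=1, size=2
write(33): buf=[78 33 73], head=2, tail=2, size=3
read(): buf=[78 33 _], head=0, tail=2, size=2
read(): buf=[_ 33 _], head=1, tail=2, size=1
read(): buf=[_ _ _], head=2, tail=2, size=0
write(47): buf=[_ _ 47], head=2, tail=0, size=1
write(98): buf=[98 _ 47], head=2, tail=1, size=2

Answer: 98 _ 47
2
1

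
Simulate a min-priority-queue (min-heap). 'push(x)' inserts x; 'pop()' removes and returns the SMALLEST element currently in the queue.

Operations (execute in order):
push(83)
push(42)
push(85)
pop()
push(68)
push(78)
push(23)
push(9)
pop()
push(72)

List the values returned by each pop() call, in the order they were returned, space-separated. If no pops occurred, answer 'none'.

Answer: 42 9

Derivation:
push(83): heap contents = [83]
push(42): heap contents = [42, 83]
push(85): heap contents = [42, 83, 85]
pop() → 42: heap contents = [83, 85]
push(68): heap contents = [68, 83, 85]
push(78): heap contents = [68, 78, 83, 85]
push(23): heap contents = [23, 68, 78, 83, 85]
push(9): heap contents = [9, 23, 68, 78, 83, 85]
pop() → 9: heap contents = [23, 68, 78, 83, 85]
push(72): heap contents = [23, 68, 72, 78, 83, 85]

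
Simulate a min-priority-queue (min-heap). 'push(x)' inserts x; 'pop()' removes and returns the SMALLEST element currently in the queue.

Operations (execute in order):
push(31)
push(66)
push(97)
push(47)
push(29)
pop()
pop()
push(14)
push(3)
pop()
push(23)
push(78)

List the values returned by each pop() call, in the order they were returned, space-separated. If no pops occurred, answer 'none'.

push(31): heap contents = [31]
push(66): heap contents = [31, 66]
push(97): heap contents = [31, 66, 97]
push(47): heap contents = [31, 47, 66, 97]
push(29): heap contents = [29, 31, 47, 66, 97]
pop() → 29: heap contents = [31, 47, 66, 97]
pop() → 31: heap contents = [47, 66, 97]
push(14): heap contents = [14, 47, 66, 97]
push(3): heap contents = [3, 14, 47, 66, 97]
pop() → 3: heap contents = [14, 47, 66, 97]
push(23): heap contents = [14, 23, 47, 66, 97]
push(78): heap contents = [14, 23, 47, 66, 78, 97]

Answer: 29 31 3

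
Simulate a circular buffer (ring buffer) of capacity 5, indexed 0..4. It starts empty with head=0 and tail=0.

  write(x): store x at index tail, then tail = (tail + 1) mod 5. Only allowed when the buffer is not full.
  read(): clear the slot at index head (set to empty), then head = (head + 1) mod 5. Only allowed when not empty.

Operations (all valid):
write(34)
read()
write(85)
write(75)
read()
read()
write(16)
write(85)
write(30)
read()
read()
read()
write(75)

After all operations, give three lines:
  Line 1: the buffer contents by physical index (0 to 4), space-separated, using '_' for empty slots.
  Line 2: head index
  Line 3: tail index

write(34): buf=[34 _ _ _ _], head=0, tail=1, size=1
read(): buf=[_ _ _ _ _], head=1, tail=1, size=0
write(85): buf=[_ 85 _ _ _], head=1, tail=2, size=1
write(75): buf=[_ 85 75 _ _], head=1, tail=3, size=2
read(): buf=[_ _ 75 _ _], head=2, tail=3, size=1
read(): buf=[_ _ _ _ _], head=3, tail=3, size=0
write(16): buf=[_ _ _ 16 _], head=3, tail=4, size=1
write(85): buf=[_ _ _ 16 85], head=3, tail=0, size=2
write(30): buf=[30 _ _ 16 85], head=3, tail=1, size=3
read(): buf=[30 _ _ _ 85], head=4, tail=1, size=2
read(): buf=[30 _ _ _ _], head=0, tail=1, size=1
read(): buf=[_ _ _ _ _], head=1, tail=1, size=0
write(75): buf=[_ 75 _ _ _], head=1, tail=2, size=1

Answer: _ 75 _ _ _
1
2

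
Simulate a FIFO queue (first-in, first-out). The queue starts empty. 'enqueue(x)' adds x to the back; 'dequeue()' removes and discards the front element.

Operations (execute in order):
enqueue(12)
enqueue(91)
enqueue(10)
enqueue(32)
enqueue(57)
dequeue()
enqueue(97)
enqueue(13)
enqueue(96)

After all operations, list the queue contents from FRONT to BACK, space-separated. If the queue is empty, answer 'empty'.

Answer: 91 10 32 57 97 13 96

Derivation:
enqueue(12): [12]
enqueue(91): [12, 91]
enqueue(10): [12, 91, 10]
enqueue(32): [12, 91, 10, 32]
enqueue(57): [12, 91, 10, 32, 57]
dequeue(): [91, 10, 32, 57]
enqueue(97): [91, 10, 32, 57, 97]
enqueue(13): [91, 10, 32, 57, 97, 13]
enqueue(96): [91, 10, 32, 57, 97, 13, 96]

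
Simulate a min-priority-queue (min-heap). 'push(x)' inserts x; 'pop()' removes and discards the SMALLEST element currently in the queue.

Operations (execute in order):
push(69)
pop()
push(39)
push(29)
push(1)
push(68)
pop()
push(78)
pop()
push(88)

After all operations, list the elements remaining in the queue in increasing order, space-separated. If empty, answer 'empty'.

Answer: 39 68 78 88

Derivation:
push(69): heap contents = [69]
pop() → 69: heap contents = []
push(39): heap contents = [39]
push(29): heap contents = [29, 39]
push(1): heap contents = [1, 29, 39]
push(68): heap contents = [1, 29, 39, 68]
pop() → 1: heap contents = [29, 39, 68]
push(78): heap contents = [29, 39, 68, 78]
pop() → 29: heap contents = [39, 68, 78]
push(88): heap contents = [39, 68, 78, 88]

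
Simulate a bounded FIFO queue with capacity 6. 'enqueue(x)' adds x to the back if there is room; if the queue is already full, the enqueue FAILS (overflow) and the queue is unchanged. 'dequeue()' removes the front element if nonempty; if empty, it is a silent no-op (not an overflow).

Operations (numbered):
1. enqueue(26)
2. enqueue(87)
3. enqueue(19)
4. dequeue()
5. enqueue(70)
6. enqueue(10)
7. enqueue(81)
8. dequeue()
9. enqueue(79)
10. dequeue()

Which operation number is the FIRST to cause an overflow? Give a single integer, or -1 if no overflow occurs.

1. enqueue(26): size=1
2. enqueue(87): size=2
3. enqueue(19): size=3
4. dequeue(): size=2
5. enqueue(70): size=3
6. enqueue(10): size=4
7. enqueue(81): size=5
8. dequeue(): size=4
9. enqueue(79): size=5
10. dequeue(): size=4

Answer: -1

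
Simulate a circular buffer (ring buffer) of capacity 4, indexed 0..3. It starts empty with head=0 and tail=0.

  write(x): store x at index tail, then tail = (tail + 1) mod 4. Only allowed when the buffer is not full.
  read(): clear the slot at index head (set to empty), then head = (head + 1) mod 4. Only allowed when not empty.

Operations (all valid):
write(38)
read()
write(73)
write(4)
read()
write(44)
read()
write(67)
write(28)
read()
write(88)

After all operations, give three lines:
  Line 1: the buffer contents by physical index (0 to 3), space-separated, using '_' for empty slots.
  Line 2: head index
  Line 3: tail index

write(38): buf=[38 _ _ _], head=0, tail=1, size=1
read(): buf=[_ _ _ _], head=1, tail=1, size=0
write(73): buf=[_ 73 _ _], head=1, tail=2, size=1
write(4): buf=[_ 73 4 _], head=1, tail=3, size=2
read(): buf=[_ _ 4 _], head=2, tail=3, size=1
write(44): buf=[_ _ 4 44], head=2, tail=0, size=2
read(): buf=[_ _ _ 44], head=3, tail=0, size=1
write(67): buf=[67 _ _ 44], head=3, tail=1, size=2
write(28): buf=[67 28 _ 44], head=3, tail=2, size=3
read(): buf=[67 28 _ _], head=0, tail=2, size=2
write(88): buf=[67 28 88 _], head=0, tail=3, size=3

Answer: 67 28 88 _
0
3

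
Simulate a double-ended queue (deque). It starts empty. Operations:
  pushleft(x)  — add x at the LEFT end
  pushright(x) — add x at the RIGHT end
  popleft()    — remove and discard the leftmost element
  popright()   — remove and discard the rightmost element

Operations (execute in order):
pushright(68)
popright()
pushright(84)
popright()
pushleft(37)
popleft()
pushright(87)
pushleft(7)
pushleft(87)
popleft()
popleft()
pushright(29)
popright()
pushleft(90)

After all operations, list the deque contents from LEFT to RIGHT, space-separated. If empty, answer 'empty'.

Answer: 90 87

Derivation:
pushright(68): [68]
popright(): []
pushright(84): [84]
popright(): []
pushleft(37): [37]
popleft(): []
pushright(87): [87]
pushleft(7): [7, 87]
pushleft(87): [87, 7, 87]
popleft(): [7, 87]
popleft(): [87]
pushright(29): [87, 29]
popright(): [87]
pushleft(90): [90, 87]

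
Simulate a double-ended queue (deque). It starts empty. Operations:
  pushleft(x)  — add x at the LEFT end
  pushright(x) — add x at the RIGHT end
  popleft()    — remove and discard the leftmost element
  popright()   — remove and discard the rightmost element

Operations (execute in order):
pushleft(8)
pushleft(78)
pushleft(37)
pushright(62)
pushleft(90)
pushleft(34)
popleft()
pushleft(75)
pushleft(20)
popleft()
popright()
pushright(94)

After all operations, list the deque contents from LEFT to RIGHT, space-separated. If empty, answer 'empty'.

pushleft(8): [8]
pushleft(78): [78, 8]
pushleft(37): [37, 78, 8]
pushright(62): [37, 78, 8, 62]
pushleft(90): [90, 37, 78, 8, 62]
pushleft(34): [34, 90, 37, 78, 8, 62]
popleft(): [90, 37, 78, 8, 62]
pushleft(75): [75, 90, 37, 78, 8, 62]
pushleft(20): [20, 75, 90, 37, 78, 8, 62]
popleft(): [75, 90, 37, 78, 8, 62]
popright(): [75, 90, 37, 78, 8]
pushright(94): [75, 90, 37, 78, 8, 94]

Answer: 75 90 37 78 8 94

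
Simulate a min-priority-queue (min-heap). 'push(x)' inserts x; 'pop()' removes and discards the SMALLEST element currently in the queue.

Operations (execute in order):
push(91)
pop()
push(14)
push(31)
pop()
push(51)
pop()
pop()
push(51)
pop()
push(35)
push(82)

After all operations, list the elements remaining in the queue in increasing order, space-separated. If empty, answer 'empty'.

push(91): heap contents = [91]
pop() → 91: heap contents = []
push(14): heap contents = [14]
push(31): heap contents = [14, 31]
pop() → 14: heap contents = [31]
push(51): heap contents = [31, 51]
pop() → 31: heap contents = [51]
pop() → 51: heap contents = []
push(51): heap contents = [51]
pop() → 51: heap contents = []
push(35): heap contents = [35]
push(82): heap contents = [35, 82]

Answer: 35 82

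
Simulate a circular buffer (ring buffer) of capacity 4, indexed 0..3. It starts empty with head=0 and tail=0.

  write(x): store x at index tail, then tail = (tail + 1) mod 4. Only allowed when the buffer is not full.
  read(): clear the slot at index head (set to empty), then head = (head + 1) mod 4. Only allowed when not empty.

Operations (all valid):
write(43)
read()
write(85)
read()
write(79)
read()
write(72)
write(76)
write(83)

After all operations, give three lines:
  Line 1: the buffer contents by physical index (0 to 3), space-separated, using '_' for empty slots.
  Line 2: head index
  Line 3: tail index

Answer: 76 83 _ 72
3
2

Derivation:
write(43): buf=[43 _ _ _], head=0, tail=1, size=1
read(): buf=[_ _ _ _], head=1, tail=1, size=0
write(85): buf=[_ 85 _ _], head=1, tail=2, size=1
read(): buf=[_ _ _ _], head=2, tail=2, size=0
write(79): buf=[_ _ 79 _], head=2, tail=3, size=1
read(): buf=[_ _ _ _], head=3, tail=3, size=0
write(72): buf=[_ _ _ 72], head=3, tail=0, size=1
write(76): buf=[76 _ _ 72], head=3, tail=1, size=2
write(83): buf=[76 83 _ 72], head=3, tail=2, size=3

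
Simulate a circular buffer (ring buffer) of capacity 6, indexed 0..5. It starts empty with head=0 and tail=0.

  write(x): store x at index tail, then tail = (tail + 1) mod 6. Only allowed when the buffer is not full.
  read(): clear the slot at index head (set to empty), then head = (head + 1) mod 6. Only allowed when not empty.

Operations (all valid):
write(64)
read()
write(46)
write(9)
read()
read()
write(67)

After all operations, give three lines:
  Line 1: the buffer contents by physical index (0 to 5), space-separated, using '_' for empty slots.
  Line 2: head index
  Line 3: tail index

Answer: _ _ _ 67 _ _
3
4

Derivation:
write(64): buf=[64 _ _ _ _ _], head=0, tail=1, size=1
read(): buf=[_ _ _ _ _ _], head=1, tail=1, size=0
write(46): buf=[_ 46 _ _ _ _], head=1, tail=2, size=1
write(9): buf=[_ 46 9 _ _ _], head=1, tail=3, size=2
read(): buf=[_ _ 9 _ _ _], head=2, tail=3, size=1
read(): buf=[_ _ _ _ _ _], head=3, tail=3, size=0
write(67): buf=[_ _ _ 67 _ _], head=3, tail=4, size=1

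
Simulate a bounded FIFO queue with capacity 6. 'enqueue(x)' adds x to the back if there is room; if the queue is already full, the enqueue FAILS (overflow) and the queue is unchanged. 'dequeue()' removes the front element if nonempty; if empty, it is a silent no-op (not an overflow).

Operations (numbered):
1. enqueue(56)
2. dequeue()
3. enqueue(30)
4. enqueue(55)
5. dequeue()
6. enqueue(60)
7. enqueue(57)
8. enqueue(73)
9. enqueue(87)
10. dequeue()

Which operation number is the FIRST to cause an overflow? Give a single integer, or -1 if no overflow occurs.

1. enqueue(56): size=1
2. dequeue(): size=0
3. enqueue(30): size=1
4. enqueue(55): size=2
5. dequeue(): size=1
6. enqueue(60): size=2
7. enqueue(57): size=3
8. enqueue(73): size=4
9. enqueue(87): size=5
10. dequeue(): size=4

Answer: -1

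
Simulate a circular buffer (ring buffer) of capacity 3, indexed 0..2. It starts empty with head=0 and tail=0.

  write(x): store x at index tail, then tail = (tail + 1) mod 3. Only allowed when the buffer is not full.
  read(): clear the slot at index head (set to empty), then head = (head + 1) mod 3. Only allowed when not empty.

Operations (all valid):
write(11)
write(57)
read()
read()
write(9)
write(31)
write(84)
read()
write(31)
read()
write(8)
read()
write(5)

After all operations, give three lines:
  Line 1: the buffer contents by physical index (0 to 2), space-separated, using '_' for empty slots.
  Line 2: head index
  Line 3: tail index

Answer: 8 5 31
2
2

Derivation:
write(11): buf=[11 _ _], head=0, tail=1, size=1
write(57): buf=[11 57 _], head=0, tail=2, size=2
read(): buf=[_ 57 _], head=1, tail=2, size=1
read(): buf=[_ _ _], head=2, tail=2, size=0
write(9): buf=[_ _ 9], head=2, tail=0, size=1
write(31): buf=[31 _ 9], head=2, tail=1, size=2
write(84): buf=[31 84 9], head=2, tail=2, size=3
read(): buf=[31 84 _], head=0, tail=2, size=2
write(31): buf=[31 84 31], head=0, tail=0, size=3
read(): buf=[_ 84 31], head=1, tail=0, size=2
write(8): buf=[8 84 31], head=1, tail=1, size=3
read(): buf=[8 _ 31], head=2, tail=1, size=2
write(5): buf=[8 5 31], head=2, tail=2, size=3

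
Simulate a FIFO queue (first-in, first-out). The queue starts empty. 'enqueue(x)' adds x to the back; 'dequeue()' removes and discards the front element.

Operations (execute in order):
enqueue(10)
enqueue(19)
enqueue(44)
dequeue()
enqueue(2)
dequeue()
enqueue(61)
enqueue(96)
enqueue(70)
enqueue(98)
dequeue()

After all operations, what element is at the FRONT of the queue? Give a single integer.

Answer: 2

Derivation:
enqueue(10): queue = [10]
enqueue(19): queue = [10, 19]
enqueue(44): queue = [10, 19, 44]
dequeue(): queue = [19, 44]
enqueue(2): queue = [19, 44, 2]
dequeue(): queue = [44, 2]
enqueue(61): queue = [44, 2, 61]
enqueue(96): queue = [44, 2, 61, 96]
enqueue(70): queue = [44, 2, 61, 96, 70]
enqueue(98): queue = [44, 2, 61, 96, 70, 98]
dequeue(): queue = [2, 61, 96, 70, 98]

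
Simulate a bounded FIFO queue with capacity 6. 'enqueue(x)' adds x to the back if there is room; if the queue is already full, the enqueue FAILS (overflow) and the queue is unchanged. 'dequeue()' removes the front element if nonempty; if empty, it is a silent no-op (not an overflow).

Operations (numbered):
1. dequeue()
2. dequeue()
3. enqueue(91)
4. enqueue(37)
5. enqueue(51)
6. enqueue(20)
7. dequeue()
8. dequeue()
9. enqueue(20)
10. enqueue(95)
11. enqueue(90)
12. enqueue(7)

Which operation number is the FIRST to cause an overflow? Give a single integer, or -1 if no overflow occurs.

1. dequeue(): empty, no-op, size=0
2. dequeue(): empty, no-op, size=0
3. enqueue(91): size=1
4. enqueue(37): size=2
5. enqueue(51): size=3
6. enqueue(20): size=4
7. dequeue(): size=3
8. dequeue(): size=2
9. enqueue(20): size=3
10. enqueue(95): size=4
11. enqueue(90): size=5
12. enqueue(7): size=6

Answer: -1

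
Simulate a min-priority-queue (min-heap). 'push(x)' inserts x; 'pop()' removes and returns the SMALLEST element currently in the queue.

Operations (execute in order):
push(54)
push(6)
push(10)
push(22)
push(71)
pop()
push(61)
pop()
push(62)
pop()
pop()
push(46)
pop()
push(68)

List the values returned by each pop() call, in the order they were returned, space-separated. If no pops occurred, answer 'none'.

push(54): heap contents = [54]
push(6): heap contents = [6, 54]
push(10): heap contents = [6, 10, 54]
push(22): heap contents = [6, 10, 22, 54]
push(71): heap contents = [6, 10, 22, 54, 71]
pop() → 6: heap contents = [10, 22, 54, 71]
push(61): heap contents = [10, 22, 54, 61, 71]
pop() → 10: heap contents = [22, 54, 61, 71]
push(62): heap contents = [22, 54, 61, 62, 71]
pop() → 22: heap contents = [54, 61, 62, 71]
pop() → 54: heap contents = [61, 62, 71]
push(46): heap contents = [46, 61, 62, 71]
pop() → 46: heap contents = [61, 62, 71]
push(68): heap contents = [61, 62, 68, 71]

Answer: 6 10 22 54 46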